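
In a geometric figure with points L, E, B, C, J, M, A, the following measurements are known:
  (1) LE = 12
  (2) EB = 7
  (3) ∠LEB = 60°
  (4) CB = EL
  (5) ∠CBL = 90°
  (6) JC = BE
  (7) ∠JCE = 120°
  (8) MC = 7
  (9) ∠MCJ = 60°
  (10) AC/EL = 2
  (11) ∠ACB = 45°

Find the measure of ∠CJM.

From the given relations: JC = BE = 7.
Step 1: By the law of cosines on triangle JCM: JM² = 7² + 7² − 2·7·7·cos(60°) = 49, so JM = 7.
Step 2: By the inverse law of cosines on triangle CJM: cos(∠CJM) = (7² + 7² − 7²) / (2·7·7) = 49/98 = 0.5, so ∠CJM = 60°.

Therefore, the measure of angle ∠CJM = 60°.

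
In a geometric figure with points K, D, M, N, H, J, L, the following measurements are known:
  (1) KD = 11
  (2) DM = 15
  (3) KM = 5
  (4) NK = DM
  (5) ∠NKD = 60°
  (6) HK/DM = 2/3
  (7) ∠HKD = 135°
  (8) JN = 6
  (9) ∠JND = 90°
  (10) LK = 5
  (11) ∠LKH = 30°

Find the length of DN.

From the given relations: NK = DM = 15.
Step 1: By the law of cosines on triangle DKN: DN² = 11² + 15² − 2·11·15·cos(60°) = 181, so DN = √181.

Therefore, the length of DN = √181.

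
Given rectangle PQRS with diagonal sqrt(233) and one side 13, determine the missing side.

b = sqrt(d^2 - a^2) = sqrt(233 - 169) = sqrt(64) = 8

8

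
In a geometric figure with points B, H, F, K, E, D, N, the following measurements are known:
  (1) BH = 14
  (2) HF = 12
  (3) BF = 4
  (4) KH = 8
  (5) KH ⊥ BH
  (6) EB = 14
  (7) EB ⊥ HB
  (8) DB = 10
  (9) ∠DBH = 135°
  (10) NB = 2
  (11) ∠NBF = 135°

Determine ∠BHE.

Step 1: By the law of cosines on triangle HBE: HE² = 14² + 14² − 2·14·14·cos(90°) = 392, so HE = 14·√2.
Step 2: By the inverse law of cosines on triangle BHE: cos(∠BHE) = (14² + (14·√2)² − 14²) / (2·14·14·√2) = 392/554.37 = 0.7071, so ∠BHE = 45°.

Therefore, the measure of angle ∠BHE = 45°.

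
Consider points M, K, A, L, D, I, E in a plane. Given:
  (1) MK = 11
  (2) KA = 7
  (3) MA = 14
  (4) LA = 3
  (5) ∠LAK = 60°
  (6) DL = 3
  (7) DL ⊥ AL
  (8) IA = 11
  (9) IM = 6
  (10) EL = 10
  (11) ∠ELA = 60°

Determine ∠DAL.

Step 1: By the law of cosines on triangle ALD: AD² = 3² + 3² − 2·3·3·cos(90°) = 18, so AD = 3·√2.
Step 2: By the inverse law of cosines on triangle DAL: cos(∠DAL) = ((3·√2)² + 3² − 3²) / (2·3·√2·3) = 18/25.46 = 0.7071, so ∠DAL = 45°.

Therefore, the measure of angle ∠DAL = 45°.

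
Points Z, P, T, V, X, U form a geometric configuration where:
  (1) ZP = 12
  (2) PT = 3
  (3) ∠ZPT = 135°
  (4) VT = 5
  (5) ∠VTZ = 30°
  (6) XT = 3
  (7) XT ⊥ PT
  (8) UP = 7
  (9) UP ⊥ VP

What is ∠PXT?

Step 1: By the law of cosines on triangle XTP: XP² = 3² + 3² − 2·3·3·cos(90°) = 18, so XP = 3·√2.
Step 2: By the inverse law of cosines on triangle PXT: cos(∠PXT) = ((3·√2)² + 3² − 3²) / (2·3·√2·3) = 18/25.46 = 0.7071, so ∠PXT = 45°.

Therefore, the measure of angle ∠PXT = 45°.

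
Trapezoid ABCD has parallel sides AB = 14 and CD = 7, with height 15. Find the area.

Area of a trapezoid = (base1 + base2) * height / 2
Area = (14 + 7) * 15 / 2
Area = 21 * 15 / 2
Area = 315 / 2
Area = 315/2

315/2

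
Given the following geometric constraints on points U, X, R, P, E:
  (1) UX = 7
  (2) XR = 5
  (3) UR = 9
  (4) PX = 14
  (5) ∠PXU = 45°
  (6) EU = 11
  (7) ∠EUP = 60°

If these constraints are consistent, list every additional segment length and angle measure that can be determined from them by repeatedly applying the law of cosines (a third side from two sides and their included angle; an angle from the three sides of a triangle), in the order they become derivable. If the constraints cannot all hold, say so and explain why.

The constraints are consistent. Derivable facts, in order:
After 1 step:
- UP ≈ 10.32
- ∠RUX = 33.56°
- ∠RXU = 95.74°
- ∠URX = 50.7°
After 2 steps:
- PE ≈ 10.67
- ∠PUX = 106.32°
- ∠UPX = 28.68°
After 3 steps:
- ∠EPU = 63.18°
- ∠PEU = 56.82°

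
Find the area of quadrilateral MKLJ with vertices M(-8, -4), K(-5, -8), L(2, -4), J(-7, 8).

Shoelace: sum of cross terms = 160, Area = (1/2)|160| = 80

80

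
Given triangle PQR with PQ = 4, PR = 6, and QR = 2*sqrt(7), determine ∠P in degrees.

By the inverse law of cosines: cos(P) = (PQ² + PR² - QR²) / (2 × PQ × PR)
cos(P) = (4² + 6² - (2*sqrt(7))²) / (2 × 4 × 6)
cos(P) = (16 + 36 - (28)) / 48
cos(P) = 1/2
P = arccos(1/2) = 60°

60°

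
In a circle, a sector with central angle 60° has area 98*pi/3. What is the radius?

Sector area A = πr² × θ/360, so r² = 360A / (πθ).
r² = 360 × 98*pi/3 / (π × 60)
r² = 196
r = 14

14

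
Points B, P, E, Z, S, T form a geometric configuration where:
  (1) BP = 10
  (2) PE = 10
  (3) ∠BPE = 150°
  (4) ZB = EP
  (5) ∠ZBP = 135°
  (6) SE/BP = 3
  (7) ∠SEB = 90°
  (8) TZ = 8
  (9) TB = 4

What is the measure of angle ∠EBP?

Step 1: By the law of cosines on triangle BPE: BE² = 10² + 10² − 2·10·10·cos(150°) = 373.21, so BE ≈ 19.32.
Step 2: By the inverse law of cosines on triangle EBP: cos(∠EBP) = (19.32² + 10² − 10²) / (2·19.32·10) = 373.21/386.37 = 0.9659, so ∠EBP = 15°.

Therefore, the measure of angle ∠EBP = 15°.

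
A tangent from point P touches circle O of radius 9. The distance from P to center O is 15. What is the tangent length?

The tangent, radius, and line from the external point to the center form a right triangle.
The right angle is where the tangent meets the radius.
By the Pythagorean theorem: tangent² + 9² = 15²
tangent² = 225 - 81 = 144
tangent = 12

12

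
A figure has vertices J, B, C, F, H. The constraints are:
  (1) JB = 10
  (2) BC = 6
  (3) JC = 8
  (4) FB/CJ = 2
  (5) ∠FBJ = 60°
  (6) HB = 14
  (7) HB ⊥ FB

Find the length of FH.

From the given relations: FB = 2·CJ = 2·8 = 16.
Step 1: By the law of cosines on triangle FBH: FH² = 16² + 14² − 2·16·14·cos(90°) = 452, so FH = 2·√113.

Therefore, the length of FH = 2·√113.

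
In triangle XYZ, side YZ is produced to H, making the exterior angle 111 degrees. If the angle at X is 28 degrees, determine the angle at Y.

By the exterior angle theorem: exterior angle = sum of remote interior angles.
111 = 28 + angle Y
angle Y = 111 - 28 = 83 degrees

83 degrees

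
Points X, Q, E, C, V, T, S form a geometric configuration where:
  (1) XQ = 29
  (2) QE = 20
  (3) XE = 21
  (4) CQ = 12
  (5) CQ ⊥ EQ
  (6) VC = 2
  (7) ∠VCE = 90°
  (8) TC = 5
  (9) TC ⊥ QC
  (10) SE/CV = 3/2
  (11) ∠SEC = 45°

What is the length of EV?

Step 1: By the law of cosines on triangle EQC: EC² = 20² + 12² − 2·20·12·cos(90°) = 544, so EC = 4·√34.
Step 2: By the law of cosines on triangle ECV: EV² = (4·√34)² + 2² − 2·4·√34·2·cos(90°) = 548, so EV = 2·√137.

Therefore, the length of EV = 2·√137.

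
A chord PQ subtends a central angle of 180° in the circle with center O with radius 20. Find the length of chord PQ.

Chord = 2(20) sin(90°) = 40

40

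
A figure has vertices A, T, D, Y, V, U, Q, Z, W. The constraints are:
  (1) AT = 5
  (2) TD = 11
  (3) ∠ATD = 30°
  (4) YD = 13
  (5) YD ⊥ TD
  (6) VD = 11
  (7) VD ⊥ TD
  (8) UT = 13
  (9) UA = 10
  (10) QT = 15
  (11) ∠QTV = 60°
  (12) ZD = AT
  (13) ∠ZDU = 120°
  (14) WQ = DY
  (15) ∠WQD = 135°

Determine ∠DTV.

Step 1: By the law of cosines on triangle TDV: TV² = 11² + 11² − 2·11·11·cos(90°) = 242, so TV = 11·√2.
Step 2: By the inverse law of cosines on triangle DTV: cos(∠DTV) = (11² + (11·√2)² − 11²) / (2·11·11·√2) = 242/342.24 = 0.7071, so ∠DTV = 45°.

Therefore, the measure of angle ∠DTV = 45°.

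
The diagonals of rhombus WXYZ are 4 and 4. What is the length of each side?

Half-diagonals are 2 and 2. side = sqrt(2^2 + 2^2) = sqrt(8) = 2*sqrt(2)

2*sqrt(2)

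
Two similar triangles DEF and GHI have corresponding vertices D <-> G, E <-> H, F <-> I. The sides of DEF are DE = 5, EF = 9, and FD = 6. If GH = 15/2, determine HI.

Similar triangles have proportional sides. Setting up the proportion:
GH / DE = HI / EF
15/2 / 5 = HI / 9
HI = 9 * 15/2 / 5 = 27/2.

27/2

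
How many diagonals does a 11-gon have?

Each of the 11 vertices connects to 8 non-adjacent vertices via diagonals.
Total connections = 11 × 8 = 88, but each diagonal is counted twice.
Number of diagonals = 88 / 2 = 44.

44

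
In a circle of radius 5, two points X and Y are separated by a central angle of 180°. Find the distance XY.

Chord length = 2r sin(θ/2)
= 2 × 5 × sin(180°/2)
= 2 × 5 × sin(90°)
= 10

10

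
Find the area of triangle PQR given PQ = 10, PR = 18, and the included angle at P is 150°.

When two sides and the included angle are known, the area formula is (1/2)ab sin(C).
The height from one side to the opposite vertex is 18 sin(150°) = 9.
Area = (1/2) * 10 * 9 = 45.

45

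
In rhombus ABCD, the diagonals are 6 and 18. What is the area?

Area of a rhombus = (d1 * d2) / 2
Area = (6 * 18) / 2
Area = 108 / 2
Area = 54

54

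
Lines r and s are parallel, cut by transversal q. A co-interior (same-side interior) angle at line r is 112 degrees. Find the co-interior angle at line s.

Co-interior angles (same-side interior) formed by parallel lines and a transversal are supplementary (sum to 180 degrees).
The given angle is 112 degrees.
The co-interior angle = 180 - 112 = 68 degrees.

68 degrees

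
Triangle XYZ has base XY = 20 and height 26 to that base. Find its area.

A triangle's area is half the area of a rectangle with the same base and height.
Area = (1/2) * 20 * 26 = 260.

260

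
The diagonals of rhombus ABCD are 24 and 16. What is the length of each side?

Half-diagonals are 12 and 8. side = sqrt(12^2 + 8^2) = sqrt(208) = 4*sqrt(13)

4*sqrt(13)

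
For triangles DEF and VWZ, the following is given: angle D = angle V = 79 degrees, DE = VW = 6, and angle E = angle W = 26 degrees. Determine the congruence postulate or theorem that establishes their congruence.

The given information provides:
angle D = angle V = 79 degrees, DE = VW = 6, and angle E = angle W = 26 degrees
This matches the ASA congruence theorem.
Two pairs of corresponding angles and the included side are equal (Angle-Side-Angle).

ASA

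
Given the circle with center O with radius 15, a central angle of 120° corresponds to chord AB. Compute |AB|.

Chord length = 2r sin(θ/2)
= 2 × 15 × sin(120°/2)
= 2 × 15 × sin(60°)
= 15*sqrt(3)

15*sqrt(3)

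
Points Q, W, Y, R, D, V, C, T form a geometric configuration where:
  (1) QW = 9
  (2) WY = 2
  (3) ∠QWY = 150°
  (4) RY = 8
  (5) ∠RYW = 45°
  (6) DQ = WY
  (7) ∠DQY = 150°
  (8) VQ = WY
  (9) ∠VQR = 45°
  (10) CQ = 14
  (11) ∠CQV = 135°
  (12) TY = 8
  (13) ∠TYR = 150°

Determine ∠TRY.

Step 1: By the law of cosines on triangle RYT: RT² = 8² + 8² − 2·8·8·cos(150°) = 238.85, so RT ≈ 15.45.
Step 2: By the inverse law of cosines on triangle TRY: cos(∠TRY) = (15.45² + 8² − 8²) / (2·15.45·8) = 238.85/247.28 = 0.9659, so ∠TRY = 15°.

Therefore, the measure of angle ∠TRY = 15°.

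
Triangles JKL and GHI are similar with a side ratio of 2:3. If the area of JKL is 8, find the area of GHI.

For similar figures, the area ratio equals the square of the side ratio.
Side ratio (JKL to GHI) = 2:3, so area ratio = 2^2:3^2 = 4:9.
If the area of JKL is 8, then the area of GHI = 8 * (9/4) = 18.

18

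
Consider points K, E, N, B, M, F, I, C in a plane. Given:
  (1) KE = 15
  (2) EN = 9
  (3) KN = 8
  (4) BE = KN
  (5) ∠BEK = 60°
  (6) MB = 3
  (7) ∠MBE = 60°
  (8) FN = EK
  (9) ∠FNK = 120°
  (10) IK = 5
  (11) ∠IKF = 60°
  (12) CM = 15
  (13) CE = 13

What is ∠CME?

From the given relations: BE = KN = 8.
Step 1: By the law of cosines on triangle MBE: ME² = 3² + 8² − 2·3·8·cos(60°) = 49, so ME = 7.
Step 2: By the inverse law of cosines on triangle CME: cos(∠CME) = (15² + 7² − 13²) / (2·15·7) = 105/210 = 0.5, so ∠CME = 60°.

Therefore, the measure of angle ∠CME = 60°.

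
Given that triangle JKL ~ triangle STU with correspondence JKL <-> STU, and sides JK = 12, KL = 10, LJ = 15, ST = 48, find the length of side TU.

Since the triangles are similar, the ratio of corresponding sides is constant.
Scale factor k = ST / JK = 48 / 12 = 4
TU = k * KL = 4 * 10 = 40

40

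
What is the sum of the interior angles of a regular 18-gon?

The sum of interior angles of an n-sided polygon is (n - 2) * 180.
For n = 18: (18 - 2) * 180 = 16 * 180 = 2880 degrees.

2880 degrees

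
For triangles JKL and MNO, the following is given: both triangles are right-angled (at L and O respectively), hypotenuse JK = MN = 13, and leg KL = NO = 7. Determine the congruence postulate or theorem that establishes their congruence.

The given information provides:
both triangles are right-angled (at L and O respectively), hypotenuse JK = MN = 13, and leg KL = NO = 7
This matches the HL congruence theorem.
The hypotenuse and one leg of two right triangles are equal (Hypotenuse-Leg).

HL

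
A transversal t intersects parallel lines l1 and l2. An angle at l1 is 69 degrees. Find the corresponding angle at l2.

Corresponding angles are equal: 69 degrees.

69 degrees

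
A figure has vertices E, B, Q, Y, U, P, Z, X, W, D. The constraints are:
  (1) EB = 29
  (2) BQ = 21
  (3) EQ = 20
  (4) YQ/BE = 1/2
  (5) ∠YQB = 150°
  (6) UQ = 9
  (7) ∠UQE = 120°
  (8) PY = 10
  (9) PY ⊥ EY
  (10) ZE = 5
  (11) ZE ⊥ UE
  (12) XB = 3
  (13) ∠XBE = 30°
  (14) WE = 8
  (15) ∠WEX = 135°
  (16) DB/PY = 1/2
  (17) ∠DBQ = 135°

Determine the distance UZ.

Step 1: By the law of cosines on triangle UQE: UE² = 9² + 20² − 2·9·20·cos(120°) = 661, so UE ≈ 25.71.
Step 2: By the law of cosines on triangle UEZ: UZ² = 25.71² + 5² − 2·25.71·5·cos(90°) = 686, so UZ = 7·√14.

Therefore, the length of UZ = 7·√14.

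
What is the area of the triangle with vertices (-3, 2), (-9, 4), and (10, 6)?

Using the Shoelace formula for a triangle:
Area = (1/2)|x0(y1 - y2) + x1(y2 - y0) + x2(y0 - y1)|
Area = (1/2)|-3(4 - 6) + -9(6 - 2) + 10(2 - 4)|
Area = (1/2)|6 + -36 + -20|
Area = (1/2)|-50|
Area = (1/2)(50)
Area = 25

25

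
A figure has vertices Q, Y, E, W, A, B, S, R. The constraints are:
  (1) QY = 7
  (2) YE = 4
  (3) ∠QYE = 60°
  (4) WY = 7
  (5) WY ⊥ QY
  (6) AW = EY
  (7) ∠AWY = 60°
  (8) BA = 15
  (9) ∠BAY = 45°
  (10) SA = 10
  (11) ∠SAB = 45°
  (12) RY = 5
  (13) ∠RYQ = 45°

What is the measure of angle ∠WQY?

Step 1: By the law of cosines on triangle QYW: QW² = 7² + 7² − 2·7·7·cos(90°) = 98, so QW = 7·√2.
Step 2: By the inverse law of cosines on triangle WQY: cos(∠WQY) = ((7·√2)² + 7² − 7²) / (2·7·√2·7) = 98/138.59 = 0.7071, so ∠WQY = 45°.

Therefore, the measure of angle ∠WQY = 45°.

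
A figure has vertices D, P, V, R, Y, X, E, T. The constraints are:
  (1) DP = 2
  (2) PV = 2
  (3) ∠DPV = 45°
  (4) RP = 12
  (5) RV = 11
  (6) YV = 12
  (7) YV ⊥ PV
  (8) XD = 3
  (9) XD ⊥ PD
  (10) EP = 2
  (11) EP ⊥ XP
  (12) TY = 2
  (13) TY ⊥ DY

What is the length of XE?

Step 1: By the law of cosines on triangle XDP: XP² = 3² + 2² − 2·3·2·cos(90°) = 13, so XP = √13.
Step 2: By the law of cosines on triangle XPE: XE² = √13² + 2² − 2·√13·2·cos(90°) = 17, so XE = √17.

Therefore, the length of XE = √17.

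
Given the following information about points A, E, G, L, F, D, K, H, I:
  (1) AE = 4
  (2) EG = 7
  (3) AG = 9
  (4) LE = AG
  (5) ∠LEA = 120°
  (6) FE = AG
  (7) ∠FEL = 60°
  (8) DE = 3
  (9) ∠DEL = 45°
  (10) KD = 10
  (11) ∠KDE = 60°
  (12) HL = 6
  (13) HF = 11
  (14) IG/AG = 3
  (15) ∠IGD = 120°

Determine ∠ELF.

From the given relations: LE = AG = 9; FE = AG = 9.
Step 1: By the law of cosines on triangle LEF: LF² = 9² + 9² − 2·9·9·cos(60°) = 81, so LF = 9.
Step 2: By the inverse law of cosines on triangle ELF: cos(∠ELF) = (9² + 9² − 9²) / (2·9·9) = 81/162 = 0.5, so ∠ELF = 60°.

Therefore, the measure of angle ∠ELF = 60°.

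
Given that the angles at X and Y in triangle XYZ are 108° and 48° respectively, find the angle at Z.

Let angle Z = x. Then 108 + 48 + x = 180.
x = 180 - 156 = 24 degrees.

24 degrees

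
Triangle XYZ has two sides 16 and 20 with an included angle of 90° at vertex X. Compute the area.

Area = (1/2)(16)(20) sin(90°) = (1/2)(16)(20)(1) = 160

160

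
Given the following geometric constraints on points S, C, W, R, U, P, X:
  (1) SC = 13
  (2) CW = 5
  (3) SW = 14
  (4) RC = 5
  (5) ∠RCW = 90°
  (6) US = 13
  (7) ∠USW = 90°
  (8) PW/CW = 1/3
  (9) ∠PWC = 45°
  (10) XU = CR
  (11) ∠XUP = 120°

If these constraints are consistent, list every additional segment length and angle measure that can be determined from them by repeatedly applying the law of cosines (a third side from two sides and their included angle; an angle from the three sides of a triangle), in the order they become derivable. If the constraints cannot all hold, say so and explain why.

The constraints are consistent. Derivable facts, in order:
After 1 step:
- CP ≈ 4
- WR = 5·√2
- WU ≈ 19.1
- ∠CSW = 20.92°
- ∠CWS = 68.2°
- ∠SCW = 90.88°
After 2 steps:
- ∠CPW = 117.86°
- ∠CRW = 45°
- ∠CWR = 45°
- ∠PCW = 17.14°
- ∠SUW = 47.12°
- ∠SWU = 42.88°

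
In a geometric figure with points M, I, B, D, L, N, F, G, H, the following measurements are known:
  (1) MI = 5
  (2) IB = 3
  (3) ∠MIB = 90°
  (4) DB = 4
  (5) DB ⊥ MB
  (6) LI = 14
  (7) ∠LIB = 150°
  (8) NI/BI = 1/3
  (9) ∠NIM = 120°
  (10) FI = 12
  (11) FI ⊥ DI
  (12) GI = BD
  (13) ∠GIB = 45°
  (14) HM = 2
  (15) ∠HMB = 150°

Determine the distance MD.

Step 1: By the law of cosines on triangle BIM: BM² = 3² + 5² − 2·3·5·cos(90°) = 34, so BM = √34.
Step 2: By the law of cosines on triangle MBD: MD² = √34² + 4² − 2·√34·4·cos(90°) = 50, so MD = 5·√2.

Therefore, the length of MD = 5·√2.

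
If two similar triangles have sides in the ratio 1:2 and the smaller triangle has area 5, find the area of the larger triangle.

The ratio of areas of similar triangles = (side ratio)^2.
Side ratio = 1:2, so area ratio = 1:4.
Area of the larger triangle / Area of the smaller triangle = 4/1
Area of the larger triangle = 5 * 4/1 = 20

20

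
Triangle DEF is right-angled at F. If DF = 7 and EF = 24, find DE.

In a right triangle, the square of the hypotenuse equals the sum of the squares of the two legs.
The legs are 7 and 24, so the hypotenuse = sqrt(49 + 576) = sqrt(625) = 25.

25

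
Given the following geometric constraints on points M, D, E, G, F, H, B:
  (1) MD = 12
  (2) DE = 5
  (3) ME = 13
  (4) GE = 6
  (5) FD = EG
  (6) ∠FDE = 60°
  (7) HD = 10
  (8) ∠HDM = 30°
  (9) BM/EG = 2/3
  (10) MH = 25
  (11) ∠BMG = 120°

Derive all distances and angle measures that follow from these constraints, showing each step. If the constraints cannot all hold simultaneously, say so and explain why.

These constraints are not satisfiable: by the triangle inequality in triangle DMH, (1) MD = 12 and (7) HD = 10 force MH ≤ 12 + 10 = 22, but (10) says MH = 25. No planar figure meets all of them, so nothing further can be derived.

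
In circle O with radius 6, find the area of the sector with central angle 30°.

The full circle has area πr² = π(6)² = 36*pi.
The sector covers 30° out of 360°, a fraction of 1/12.
Sector area = 36*pi × 1/12 = 3*pi.

3*pi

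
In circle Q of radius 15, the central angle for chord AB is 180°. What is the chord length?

Drop a perpendicular from the center to the chord, bisecting both the chord and the central angle.
Each half-chord = r sin(θ/2) = 15 sin(90°).
The full chord = 2 × 15 × sin(90°) = 30.

30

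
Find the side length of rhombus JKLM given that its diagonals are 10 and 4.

The diagonals of a rhombus bisect each other at right angles.
Half-diagonals: 10/2 = 5 and 4/2 = 2
side = sqrt(5^2 + 2^2)
side = sqrt(25 + 4)
side = sqrt(29)

sqrt(29)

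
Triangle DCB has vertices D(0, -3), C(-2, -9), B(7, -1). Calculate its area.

Using the Shoelace formula for a triangle:
Area = (1/2)|x0(y1 - y2) + x1(y2 - y0) + x2(y0 - y1)|
Area = (1/2)|0(-9 - -1) + -2(-1 - -3) + 7(-3 - -9)|
Area = (1/2)|0 + -4 + 42|
Area = (1/2)|38|
Area = (1/2)(38)
Area = 19

19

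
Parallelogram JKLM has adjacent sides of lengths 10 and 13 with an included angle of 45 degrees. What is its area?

Area = a * b * sin(theta)
Area = 10 * 13 * sin(45 degrees)
Area = 130 * sqrt(2)/2
Area = 65*sqrt(2)

65*sqrt(2)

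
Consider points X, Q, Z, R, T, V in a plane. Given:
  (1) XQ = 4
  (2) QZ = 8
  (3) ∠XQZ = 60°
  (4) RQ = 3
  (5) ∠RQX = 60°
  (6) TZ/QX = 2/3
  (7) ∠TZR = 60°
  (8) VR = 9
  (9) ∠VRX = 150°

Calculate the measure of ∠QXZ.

Step 1: By the law of cosines on triangle XQZ: XZ² = 4² + 8² − 2·4·8·cos(60°) = 48, so XZ = 4·√3.
Step 2: By the inverse law of cosines on triangle QXZ: cos(∠QXZ) = (4² + (4·√3)² − 8²) / (2·4·4·√3) = 0/55.43 = 0, so ∠QXZ = 90°.

Therefore, the measure of angle ∠QXZ = 90°.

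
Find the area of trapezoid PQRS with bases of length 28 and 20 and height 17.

Area of a trapezoid = (base1 + base2) * height / 2
Area = (28 + 20) * 17 / 2
Area = 48 * 17 / 2
Area = 816 / 2
Area = 408

408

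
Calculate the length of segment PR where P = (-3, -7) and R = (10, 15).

d = sqrt((13)^2 + (22)^2) = sqrt(653)

sqrt(653)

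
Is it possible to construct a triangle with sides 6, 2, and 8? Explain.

Check the triangle inequality: 6 + 2 = 8 ≤ 8.
Since the sum of two sides does not exceed the third, no triangle can be formed.

No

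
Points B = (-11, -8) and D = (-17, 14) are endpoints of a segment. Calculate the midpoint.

The midpoint is the average of the coordinates:
x: (-11 + -17)/2 = -14
y: (-8 + 14)/2 = 3
Midpoint = (-14, 3)

(-14, 3)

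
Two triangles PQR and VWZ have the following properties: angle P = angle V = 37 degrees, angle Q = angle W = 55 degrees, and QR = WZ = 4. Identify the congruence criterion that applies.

The given information matches AAS: Two pairs of corresponding angles and a non-included side are equal (Angle-Angle-Side).

AAS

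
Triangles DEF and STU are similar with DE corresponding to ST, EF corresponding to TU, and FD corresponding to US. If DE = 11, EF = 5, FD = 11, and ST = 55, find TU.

Similar triangles have proportional sides. Setting up the proportion:
ST / DE = TU / EF
55 / 11 = TU / 5
TU = 5 * 55 / 11 = 25.

25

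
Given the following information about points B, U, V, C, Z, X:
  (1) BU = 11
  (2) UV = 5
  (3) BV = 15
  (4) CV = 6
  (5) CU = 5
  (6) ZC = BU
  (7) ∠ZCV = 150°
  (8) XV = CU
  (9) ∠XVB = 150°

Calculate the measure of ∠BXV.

From the given relations: XV = CU = 5.
Step 1: By the law of cosines on triangle XVB: XB² = 5² + 15² − 2·5·15·cos(150°) = 379.9, so XB ≈ 19.49.
Step 2: By the inverse law of cosines on triangle BXV: cos(∠BXV) = (19.49² + 5² − 15²) / (2·19.49·5) = 179.9/194.91 = 0.923, so ∠BXV = 22.63°.

Therefore, the measure of angle ∠BXV = 22.63°.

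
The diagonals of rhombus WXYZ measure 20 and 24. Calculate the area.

Area = (20 * 24) / 2 = 480 / 2 = 240

240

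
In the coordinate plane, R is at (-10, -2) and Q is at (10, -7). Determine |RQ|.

d = sqrt((10 - -10)^2 + (-7 - -2)^2)
d = sqrt(20^2 + -5^2)
d = sqrt(400 + 25)
d = sqrt(425) = 5*sqrt(17)

5*sqrt(17)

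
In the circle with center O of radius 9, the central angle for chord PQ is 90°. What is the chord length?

Chord = 2(9) sin(45°) = 9*sqrt(2)

9*sqrt(2)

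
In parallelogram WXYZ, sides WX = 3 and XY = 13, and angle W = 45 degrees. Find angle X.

In a parallelogram, consecutive angles are supplementary (sum to 180°).
angle X = 180 - angle W
angle X = 180 - 45
angle X = 135 degrees

135 degrees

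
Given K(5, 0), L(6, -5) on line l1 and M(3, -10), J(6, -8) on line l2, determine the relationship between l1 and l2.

Slope of line 1: m1 = (-5 - 0)/(6 - 5) = -5/1 = -5
Slope of line 2: m2 = (-8 - -10)/(6 - 3) = 2/3 = 2/3
m1 != m2 and m1*m2 = -10/3 != -1. Neither.

Neither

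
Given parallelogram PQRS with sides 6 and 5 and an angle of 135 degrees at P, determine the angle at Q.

Consecutive angles are supplementary: angle Q = 180 - 135 = 45 degrees.

45 degrees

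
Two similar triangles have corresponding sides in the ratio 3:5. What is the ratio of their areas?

Area ratio = (side ratio)^2 = (3/5)^2 = 9:25.

9:25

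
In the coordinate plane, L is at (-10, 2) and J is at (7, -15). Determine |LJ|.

d = sqrt((7 - -10)^2 + (-15 - 2)^2)
d = sqrt(17^2 + -17^2)
d = sqrt(289 + 289)
d = sqrt(578) = 17*sqrt(2)

17*sqrt(2)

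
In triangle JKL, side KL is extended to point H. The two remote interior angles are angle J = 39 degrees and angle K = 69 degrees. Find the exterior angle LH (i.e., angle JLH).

The interior angle at L is 180 - 39 - 69 = 72 degrees.
The exterior angle and interior angle at L are supplementary:
Exterior angle = 180 - 72 = 108 degrees.

108 degrees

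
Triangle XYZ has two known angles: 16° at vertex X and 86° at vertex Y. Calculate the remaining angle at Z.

Let angle Z = x. Then 16 + 86 + x = 180.
x = 180 - 102 = 78 degrees.

78 degrees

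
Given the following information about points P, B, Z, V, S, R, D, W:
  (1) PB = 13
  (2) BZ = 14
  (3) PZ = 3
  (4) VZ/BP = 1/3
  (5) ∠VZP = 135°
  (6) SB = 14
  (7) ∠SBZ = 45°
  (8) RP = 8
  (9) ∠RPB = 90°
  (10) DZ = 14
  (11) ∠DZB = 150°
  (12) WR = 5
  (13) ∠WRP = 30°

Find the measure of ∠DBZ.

Step 1: By the law of cosines on triangle BZD: BD² = 14² + 14² − 2·14·14·cos(150°) = 731.48, so BD ≈ 27.05.
Step 2: By the inverse law of cosines on triangle DBZ: cos(∠DBZ) = (27.05² + 14² − 14²) / (2·27.05·14) = 731.48/757.29 = 0.9659, so ∠DBZ = 15°.

Therefore, the measure of angle ∠DBZ = 15°.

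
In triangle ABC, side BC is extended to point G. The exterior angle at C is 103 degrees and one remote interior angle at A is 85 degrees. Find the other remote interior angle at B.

By the exterior angle theorem: exterior angle = sum of remote interior angles.
103 = 85 + angle B
angle B = 103 - 85 = 18 degrees

18 degrees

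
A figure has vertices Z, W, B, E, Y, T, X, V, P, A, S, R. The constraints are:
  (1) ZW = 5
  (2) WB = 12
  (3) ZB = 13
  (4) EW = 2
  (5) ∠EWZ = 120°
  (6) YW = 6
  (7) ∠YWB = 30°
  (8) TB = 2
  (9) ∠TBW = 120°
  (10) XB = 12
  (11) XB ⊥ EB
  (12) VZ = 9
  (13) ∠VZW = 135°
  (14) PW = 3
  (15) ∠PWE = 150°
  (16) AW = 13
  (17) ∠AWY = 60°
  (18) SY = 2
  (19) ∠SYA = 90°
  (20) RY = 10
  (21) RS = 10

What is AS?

Step 1: By the law of cosines on triangle AWY: AY² = 13² + 6² − 2·13·6·cos(60°) = 127, so AY = √127.
Step 2: By the law of cosines on triangle AYS: AS² = √127² + 2² − 2·√127·2·cos(90°) = 131, so AS = √131.

Therefore, the length of AS = √131.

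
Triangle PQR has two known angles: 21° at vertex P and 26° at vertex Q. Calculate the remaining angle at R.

The interior angles sum to 180°: angle R = 180 - 21 - 26 = 133°.
The triangle is obtuse (angles 21°, 26°, 133°).

133 degrees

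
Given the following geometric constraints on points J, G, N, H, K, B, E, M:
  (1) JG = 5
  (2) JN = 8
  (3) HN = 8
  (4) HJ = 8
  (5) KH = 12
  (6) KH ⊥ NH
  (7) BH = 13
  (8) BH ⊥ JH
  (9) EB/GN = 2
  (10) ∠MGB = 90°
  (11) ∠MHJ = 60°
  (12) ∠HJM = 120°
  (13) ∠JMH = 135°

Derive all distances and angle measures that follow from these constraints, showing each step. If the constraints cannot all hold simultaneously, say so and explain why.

These constraints are not satisfiable: (11), (12) and (13) are the three interior angles of triangle MHJ, which must sum to 180°, but 60° + 120° + 135° = 315°. No planar figure meets all of them, so nothing further can be derived.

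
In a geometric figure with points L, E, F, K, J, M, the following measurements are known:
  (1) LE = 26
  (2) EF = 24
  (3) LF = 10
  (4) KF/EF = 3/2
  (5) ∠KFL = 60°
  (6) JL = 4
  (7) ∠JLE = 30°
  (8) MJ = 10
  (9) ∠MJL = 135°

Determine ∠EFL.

Step 1: By the inverse law of cosines on triangle EFL: cos(∠EFL) = (24² + 10² − 26²) / (2·24·10) = 0/480 = 0, so ∠EFL = 90°.

Therefore, the measure of angle ∠EFL = 90°.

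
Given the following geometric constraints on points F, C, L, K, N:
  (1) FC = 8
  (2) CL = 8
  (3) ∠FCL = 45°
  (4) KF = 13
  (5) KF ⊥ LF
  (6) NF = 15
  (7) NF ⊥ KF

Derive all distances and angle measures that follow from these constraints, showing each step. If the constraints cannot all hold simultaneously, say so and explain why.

The constraints are consistent.

Step 1: From FC = 8, CL = 8, and ∠FCL = 45°, by the law of cosines:
  FL² = FC² + CL² - 2·FC·CL·cos(45°) = 64 + 64 - 90.51 = 37.49
  FL ≈ 6.12

Step 2: From KF = 13, FN = 15, and ∠KFN = 90°, by the law of cosines:
  KN² = KF² + FN² - 2·KF·FN·cos(90°) = 169 + 225 - 0 = 394
  KN ≈ 19.85

Step 3: From LF = 6.12, FK = 13, and ∠LFK = 90°, by the law of cosines:
  LK² = LF² + FK² - 2·LF·FK·cos(90°) = 37.49 + 169 - 0 = 206.5
  LK ≈ 14.37

Step 4: From FC = 8, FL = 6.12, CL = 8, by the inverse law of cosines:
  cos(∠CFL) = (FC² + FL² - CL²) / (2·FC·FL)
  ∠CFL = 67.5°

Step 5: From LC = 8, LF = 6.12, CF = 8, by the inverse law of cosines:
  cos(∠CLF) = (LC² + LF² - CF²) / (2·LC·LF)
  ∠CLF = 67.5°

Step 6: From KF = 13, KN = 19.85, FN = 15, by the inverse law of cosines:
  cos(∠FKN) = (KF² + KN² - FN²) / (2·KF·KN)
  ∠FKN = 49.09°

Step 7: From NF = 15, NK = 19.85, FK = 13, by the inverse law of cosines:
  cos(∠FNK) = (NF² + NK² - FK²) / (2·NF·NK)
  ∠FNK = 40.91°

Step 8: From LF = 6.12, LK = 14.37, FK = 13, by the inverse law of cosines:
  cos(∠FLK) = (LF² + LK² - FK²) / (2·LF·LK)
  ∠FLK = 64.78°

Step 9: From KF = 13, KL = 14.37, FL = 6.12, by the inverse law of cosines:
  cos(∠FKL) = (KF² + KL² - FL²) / (2·KF·KL)
  ∠FKL = 25.22°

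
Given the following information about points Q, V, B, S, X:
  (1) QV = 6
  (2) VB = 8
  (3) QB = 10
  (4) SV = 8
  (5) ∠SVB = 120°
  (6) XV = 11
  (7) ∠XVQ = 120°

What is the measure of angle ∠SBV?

Step 1: By the law of cosines on triangle BVS: BS² = 8² + 8² − 2·8·8·cos(120°) = 192, so BS = 8·√3.
Step 2: By the inverse law of cosines on triangle SBV: cos(∠SBV) = ((8·√3)² + 8² − 8²) / (2·8·√3·8) = 192/221.7 = 0.866, so ∠SBV = 30°.

Therefore, the measure of angle ∠SBV = 30°.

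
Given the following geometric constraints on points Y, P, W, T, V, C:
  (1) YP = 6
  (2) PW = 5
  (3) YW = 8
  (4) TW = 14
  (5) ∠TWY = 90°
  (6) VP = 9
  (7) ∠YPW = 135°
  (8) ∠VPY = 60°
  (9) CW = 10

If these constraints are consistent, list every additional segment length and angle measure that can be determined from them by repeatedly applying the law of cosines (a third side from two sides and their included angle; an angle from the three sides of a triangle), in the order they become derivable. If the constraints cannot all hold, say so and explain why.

These constraints are not satisfiable: (1), (2) and (3) fix all three sides of triangle YPW, so by the law of cosines cos(∠YPW) = (6² + 5² − 8²) / (2·6·5) = -0.0500, i.e. ∠YPW ≈ 92.87°, which contradicts (7) ∠YPW = 135°. No planar figure meets all of them, so nothing further can be derived.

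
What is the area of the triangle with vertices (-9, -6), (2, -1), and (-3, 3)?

The Shoelace formula computes the area from vertex coordinates by summing cross products.
For vertices (-9,-6), (2,-1), (-3,3):
Signed sum = -9*-1 - 2*-6 + 2*3 - -3*-1 + -3*-6 - -9*3
= 21 + 3 + 45 = 69
Area = (1/2)|69| = 69/2.

69/2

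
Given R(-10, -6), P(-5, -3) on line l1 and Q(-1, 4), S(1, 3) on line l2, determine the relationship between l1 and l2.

Slope of line 1: m1 = (-3 - -6)/(-5 - -10) = 3/5 = 3/5
Slope of line 2: m2 = (3 - 4)/(1 - -1) = -1/2 = -1/2
For parallel lines we need equal slopes: 3/5 != -1/2.
For perpendicular lines we need m1*m2 = -1: (3/5)(-1/2) = -3/10 != -1.
Since neither condition holds, the lines are neither parallel nor perpendicular.

Neither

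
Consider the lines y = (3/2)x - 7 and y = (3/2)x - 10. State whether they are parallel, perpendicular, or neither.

Slope of line 1: m1 = 3/2
Slope of line 2: m2 = 3/2
Since m1 = m2 = 3/2, the lines are parallel.

Parallel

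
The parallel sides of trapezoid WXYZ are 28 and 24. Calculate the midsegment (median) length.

The midsegment of a trapezoid = (base1 + base2) / 2
midsegment = (28 + 24) / 2
midsegment = 52 / 2
midsegment = 26

26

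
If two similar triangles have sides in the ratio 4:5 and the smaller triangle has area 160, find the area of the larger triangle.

Area ratio = (4/5)^2 = 16/25. Area of the larger triangle = 160 * 25/16 = 250.

250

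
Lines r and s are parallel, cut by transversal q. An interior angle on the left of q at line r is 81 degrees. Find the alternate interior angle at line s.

Alternate interior angles lie on opposite sides of the transversal, between the parallel lines.
By the alternate interior angle theorem, they are equal: 81 degrees.

81 degrees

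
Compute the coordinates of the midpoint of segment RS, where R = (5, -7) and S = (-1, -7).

The midpoint is the point halfway along the segment.
Move half the horizontal distance: 5 + (-1 - 5)/2 = 5 + -6/2 = 2
Move half the vertical distance: -7 + (-7 - -7)/2 = -7 + 0/2 = -7
Midpoint = (2, -7)

(2, -7)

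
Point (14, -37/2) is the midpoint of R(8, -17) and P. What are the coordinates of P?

Using the midpoint formula: M = ((x1 + x2)/2, (y1 + y2)/2)
We know M = (14, -37/2) and R = (8, -17)
For x: 14 = (8 + x2)/2, so x2 = 2*14 - 8 = 20
For y: -37/2 = (-17 + y2)/2, so y2 = 2*-37/2 - -17 = -20
P = (20, -20)

(20, -20)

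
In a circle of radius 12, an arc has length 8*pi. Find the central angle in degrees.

The full circumference is 2πr = 24*pi.
The arc is 8*pi / 24*pi = 1/3 of the full circle.
So the central angle = 1/3 × 360° = 120°.

120°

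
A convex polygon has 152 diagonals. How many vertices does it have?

Using d = n(n - 3)/2, we solve 152 = n(n - 3)/2.
So n(n - 3) = 304.
Testing n = 19: 19 * 16 = 304 = 304. Correct.
The polygon has 19 sides.

19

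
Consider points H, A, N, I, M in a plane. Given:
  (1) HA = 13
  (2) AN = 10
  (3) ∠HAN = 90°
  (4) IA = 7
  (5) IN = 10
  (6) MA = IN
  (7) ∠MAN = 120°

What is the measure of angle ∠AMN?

From the given relations: MA = IN = 10.
Step 1: By the law of cosines on triangle MAN: MN² = 10² + 10² − 2·10·10·cos(120°) = 300, so MN = 10·√3.
Step 2: By the inverse law of cosines on triangle AMN: cos(∠AMN) = (10² + (10·√3)² − 10²) / (2·10·10·√3) = 300/346.41 = 0.866, so ∠AMN = 30°.

Therefore, the measure of angle ∠AMN = 30°.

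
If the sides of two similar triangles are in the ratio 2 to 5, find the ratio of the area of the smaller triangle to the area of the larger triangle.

The ratio of areas of similar triangles equals the square of the side ratio.
Side ratio = 2:5
Area ratio = (2/5)^2 = 4/25 = 4:25

4:25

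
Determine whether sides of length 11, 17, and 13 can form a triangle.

For three segments to close into a triangle, no single side can be as long as the other two combined.
The longest side is 17, and 11 + 13 = 24 > 17.
A triangle can be formed.

Yes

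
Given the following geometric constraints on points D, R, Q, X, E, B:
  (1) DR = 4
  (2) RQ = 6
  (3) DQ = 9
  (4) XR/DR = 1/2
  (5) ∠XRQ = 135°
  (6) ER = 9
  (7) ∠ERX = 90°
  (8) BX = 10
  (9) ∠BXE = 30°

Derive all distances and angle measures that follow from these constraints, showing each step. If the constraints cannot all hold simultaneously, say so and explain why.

The constraints are consistent.

From the given relations:
  XR = 1/2·DR = 1/2·4 = 2

Step 1: From QR = 6, RX = 2, and ∠QRX = 135°, by the law of cosines:
  QX² = QR² + RX² - 2·QR·RX·cos(135°) = 36 + 4 + 16.97 = 56.97
  QX ≈ 7.55

Step 2: From XR = 2, RE = 9, and ∠XRE = 90°, by the law of cosines:
  XE² = XR² + RE² - 2·XR·RE·cos(90°) = 4 + 81 - 0 = 85
  XE = √85

Step 3: From DQ = 9, DR = 4, QR = 6, by the inverse law of cosines:
  cos(∠QDR) = (DQ² + DR² - QR²) / (2·DQ·DR)
  ∠QDR = 32.09°

Step 4: From RD = 4, RQ = 6, DQ = 9, by the inverse law of cosines:
  cos(∠DRQ) = (RD² + RQ² - DQ²) / (2·RD·RQ)
  ∠DRQ = 127.17°

Step 5: From QD = 9, QR = 6, DR = 4, by the inverse law of cosines:
  cos(∠DQR) = (QD² + QR² - DR²) / (2·QD·QR)
  ∠DQR = 20.74°

Step 6: From EX = √85, XB = 10, and ∠EXB = 30°, by the law of cosines:
  EB² = EX² + XB² - 2·EX·XB·cos(30°) = 85 + 100 - 159.7 = 25.31
  EB ≈ 5.03

Step 7: From QR = 6, QX = 7.55, RX = 2, by the inverse law of cosines:
  cos(∠RQX) = (QR² + QX² - RX²) / (2·QR·QX)
  ∠RQX = 10.8°

Step 8: From XE = √85, XR = 2, ER = 9, by the inverse law of cosines:
  cos(∠EXR) = (XE² + XR² - ER²) / (2·XE·XR)
  ∠EXR = 77.47°

Step 9: From XQ = 7.55, XR = 2, QR = 6, by the inverse law of cosines:
  cos(∠QXR) = (XQ² + XR² - QR²) / (2·XQ·XR)
  ∠QXR = 34.2°

Step 10: From ER = 9, EX = √85, RX = 2, by the inverse law of cosines:
  cos(∠REX) = (ER² + EX² - RX²) / (2·ER·EX)
  ∠REX = 12.53°

Step 11: From EB = 5.03, EX = √85, BX = 10, by the inverse law of cosines:
  cos(∠BEX) = (EB² + EX² - BX²) / (2·EB·EX)
  ∠BEX = 83.62°

Step 12: From BE = 5.03, BX = 10, EX = √85, by the inverse law of cosines:
  cos(∠EBX) = (BE² + BX² - EX²) / (2·BE·BX)
  ∠EBX = 66.38°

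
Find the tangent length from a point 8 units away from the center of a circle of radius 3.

tangent = √(d² - r²) = √(8² - 3²) = √(64 - 9) = √55 = sqrt(55)

sqrt(55)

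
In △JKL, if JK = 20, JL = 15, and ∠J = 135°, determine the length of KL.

When two sides and the included angle are known, the law of cosines gives the third side.
c^2 = a^2 + b^2 - 2ab cos(C) generalizes the Pythagorean theorem to non-right triangles.
Here: KL^2 = 400 + 225 - 600*(-sqrt(2)/2) = 300*sqrt(2) + 625
KL = 5*sqrt(12*sqrt(2) + 25)

5*sqrt(12*sqrt(2) + 25)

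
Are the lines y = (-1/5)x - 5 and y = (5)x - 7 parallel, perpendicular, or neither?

Slope of line 1: m1 = -1/5
Slope of line 2: m2 = 5
m1 * m2 = (-1/5) * (5) = -1 = -1, so the lines are perpendicular.

Perpendicular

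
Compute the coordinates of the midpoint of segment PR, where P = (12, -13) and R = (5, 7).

M = ((x₁ + x₂)/2, (y₁ + y₂)/2)
= ((12 + 5)/2, (-13 + 7)/2)
= (17/2, -6/2) = (17/2, -3)

(17/2, -3)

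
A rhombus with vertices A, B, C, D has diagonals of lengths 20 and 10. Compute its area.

Area = (20 * 10) / 2 = 200 / 2 = 100

100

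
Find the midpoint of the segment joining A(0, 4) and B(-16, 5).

The midpoint is the average of the coordinates:
x: (0 + -16)/2 = -8
y: (4 + 5)/2 = 9/2
Midpoint = (-8, 9/2)

(-8, 9/2)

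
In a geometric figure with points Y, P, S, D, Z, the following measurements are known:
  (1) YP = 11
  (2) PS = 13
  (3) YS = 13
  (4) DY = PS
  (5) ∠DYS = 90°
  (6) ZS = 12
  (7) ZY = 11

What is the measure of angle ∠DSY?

From the given relations: DY = PS = 13.
Step 1: By the law of cosines on triangle SYD: SD² = 13² + 13² − 2·13·13·cos(90°) = 338, so SD = 13·√2.
Step 2: By the inverse law of cosines on triangle DSY: cos(∠DSY) = ((13·√2)² + 13² − 13²) / (2·13·√2·13) = 338/478 = 0.7071, so ∠DSY = 45°.

Therefore, the measure of angle ∠DSY = 45°.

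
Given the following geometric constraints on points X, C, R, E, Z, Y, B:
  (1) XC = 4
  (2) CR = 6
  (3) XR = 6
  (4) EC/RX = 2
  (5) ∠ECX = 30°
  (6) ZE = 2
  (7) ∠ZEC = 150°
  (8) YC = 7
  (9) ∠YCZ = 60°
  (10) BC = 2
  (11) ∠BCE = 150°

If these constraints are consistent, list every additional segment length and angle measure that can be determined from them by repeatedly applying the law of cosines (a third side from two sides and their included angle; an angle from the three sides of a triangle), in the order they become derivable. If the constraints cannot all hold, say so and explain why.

The constraints are consistent. Derivable facts, in order:
After 1 step:
- CZ ≈ 13.77
- EB ≈ 13.77
- XE ≈ 8.77
- ∠CRX = 38.94°
- ∠CXR = 70.53°
- ∠RCX = 70.53°
After 2 steps:
- ZY ≈ 11.92
- ∠BEC = 4.17°
- ∠CBE = 25.83°
- ∠CEX = 13.19°
- ∠CXE = 136.81°
- ∠CZE = 25.83°
- ∠ECZ = 4.17°
After 3 steps:
- ∠CYZ = 89.44°
- ∠CZY = 30.56°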